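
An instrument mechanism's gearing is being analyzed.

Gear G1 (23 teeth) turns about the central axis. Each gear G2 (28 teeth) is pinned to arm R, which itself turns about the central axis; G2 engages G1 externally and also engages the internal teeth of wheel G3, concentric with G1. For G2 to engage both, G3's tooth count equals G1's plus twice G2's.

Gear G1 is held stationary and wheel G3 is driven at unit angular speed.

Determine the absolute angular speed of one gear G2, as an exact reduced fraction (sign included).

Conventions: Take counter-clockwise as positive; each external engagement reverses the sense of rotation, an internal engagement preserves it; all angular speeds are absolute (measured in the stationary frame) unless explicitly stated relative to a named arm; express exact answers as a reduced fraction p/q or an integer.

recognized (axles ride arm R): planetary set, 23/28/79 teeth
ring teeth: 23 + 2·28 = 79
23(ω_sun−ω_arm) = −79(ω_ring−ω_arm),  ω_sun = 0, ω_ring = 1
23(0−ω_arm) = −79(1−ω_arm)  ⇒  102·ω_arm = 79  ⇒  ω_arm = 79/102
sun–planet mesh: 23·(0−79/102) = −28·(ω_p−ω_arm)  ⇒  ω_p−ω_arm = 1817/2856
ω_p = 79/102 + 1817/2856 = 79/56
exact speed ratio = 79/56

79/56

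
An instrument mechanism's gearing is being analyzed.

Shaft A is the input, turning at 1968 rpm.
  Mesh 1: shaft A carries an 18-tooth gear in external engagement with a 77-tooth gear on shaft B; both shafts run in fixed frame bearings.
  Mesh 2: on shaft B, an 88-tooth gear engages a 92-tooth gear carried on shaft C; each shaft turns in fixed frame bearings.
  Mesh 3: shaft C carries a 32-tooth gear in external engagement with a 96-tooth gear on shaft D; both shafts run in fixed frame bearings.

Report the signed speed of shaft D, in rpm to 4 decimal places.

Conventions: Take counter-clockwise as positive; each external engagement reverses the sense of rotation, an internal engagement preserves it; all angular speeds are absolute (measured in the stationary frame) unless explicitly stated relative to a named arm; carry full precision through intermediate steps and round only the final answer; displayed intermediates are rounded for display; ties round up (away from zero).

class = fixed-axis compound train [3 meshes; 3 ratios multiply, 3 sense flips]
mesh 1 [18T→77T]: ω = 1968.0000×18/77 = 460.0519 rpm, sense flips to −
mesh 2 [88T→92T]: ω = 460.0519×88/92 = 440.0497 rpm, sense flips to +
mesh 3 [32T→96T]: ω = 440.0497×32/96 = 146.6832 rpm, sense flips to −
signed output speed = -146.6832 rpm

-146.6832 rpm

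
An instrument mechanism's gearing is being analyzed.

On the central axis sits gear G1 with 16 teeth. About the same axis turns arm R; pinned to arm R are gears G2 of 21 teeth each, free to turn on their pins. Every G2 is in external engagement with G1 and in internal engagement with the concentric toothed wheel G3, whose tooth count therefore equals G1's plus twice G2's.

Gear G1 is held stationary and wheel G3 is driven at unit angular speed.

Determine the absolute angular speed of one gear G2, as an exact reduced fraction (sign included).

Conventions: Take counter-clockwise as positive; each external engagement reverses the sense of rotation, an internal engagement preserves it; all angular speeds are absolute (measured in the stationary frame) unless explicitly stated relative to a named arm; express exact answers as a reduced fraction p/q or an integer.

29/21

recognized (axles ride arm R): planetary set, 16/21/58 teeth
ring teeth: 16 + 2·21 = 58
16(ω_sun−ω_arm) = −58(ω_ring−ω_arm),  ω_sun = 0, ω_ring = 1
16(0−ω_arm) = −58(1−ω_arm)  ⇒  74·ω_arm = 58  ⇒  ω_arm = 29/37
sun–planet mesh: 16·(0−29/37) = −21·(ω_p−ω_arm)  ⇒  ω_p−ω_arm = 464/777
ω_p = 29/37 + 464/777 = 29/21
exact speed ratio = 29/21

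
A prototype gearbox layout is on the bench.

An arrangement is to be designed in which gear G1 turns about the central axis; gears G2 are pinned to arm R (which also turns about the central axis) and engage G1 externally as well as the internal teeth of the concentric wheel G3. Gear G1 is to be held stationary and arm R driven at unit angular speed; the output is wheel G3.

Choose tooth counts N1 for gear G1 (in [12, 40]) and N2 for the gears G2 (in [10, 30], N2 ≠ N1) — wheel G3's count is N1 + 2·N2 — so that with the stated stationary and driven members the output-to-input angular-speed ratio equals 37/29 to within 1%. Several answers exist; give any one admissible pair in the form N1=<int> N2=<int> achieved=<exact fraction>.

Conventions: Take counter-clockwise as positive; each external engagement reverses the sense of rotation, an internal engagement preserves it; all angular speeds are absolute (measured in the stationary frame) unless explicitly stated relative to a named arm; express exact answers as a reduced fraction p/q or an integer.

topology: planetary set — design target 37/29, arm = carrier (Willis)
Willis with ω_sun = 0: ω_ring/ω_arm = (N1+N3)/N3; set equal to 37/29  ⇒  N3/N1 = 1/(37/29 − 1) = 29/8
N3 = N1 + 2·N2  ⇒  N2/N1 = (N3/N1 − 1)/2 = (29/8 − 1)/2 = 21/16
smallest multiple with N1 ≥ 12 and N2 ≥ 10: k = 1  ⇒  N1 = 1·16 = 16, N2 = 1·21 = 21 (N1 ≤ 40, N2 ≤ 30, N2 ≠ N1 ✓), N3 = 16 + 2·21 = 58
check: (N1+N3)/N3 with N1 = 16, N3 = 58 gives 37/29; |achieved − target| = 0 ≤ 37/2900 ✓

N1=16 N2=21 achieved=37/29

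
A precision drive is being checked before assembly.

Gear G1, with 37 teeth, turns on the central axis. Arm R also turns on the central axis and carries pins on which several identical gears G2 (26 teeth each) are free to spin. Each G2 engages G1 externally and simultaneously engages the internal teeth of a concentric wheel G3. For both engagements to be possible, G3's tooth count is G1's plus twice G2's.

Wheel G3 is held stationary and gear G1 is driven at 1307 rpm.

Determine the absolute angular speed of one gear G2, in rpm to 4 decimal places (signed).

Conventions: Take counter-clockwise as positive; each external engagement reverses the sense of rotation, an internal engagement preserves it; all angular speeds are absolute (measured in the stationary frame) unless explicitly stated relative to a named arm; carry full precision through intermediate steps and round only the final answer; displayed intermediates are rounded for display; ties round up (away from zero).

-929.9808 rpm

topology: planetary set — G1 37T / G2 26T / G3 89T, arm = carrier (Willis)
normalise by the input: solve with ω_sun = 1, then scale by 1307 rpm
ring teeth: 37 + 2·26 = 89
37(ω_sun−ω_arm) = −89(ω_ring−ω_arm),  ω_ring = 0, ω_sun = 1
37(1−ω_arm) = −89(0−ω_arm)  ⇒  126·ω_arm = 37  ⇒  ω_arm = 37/126
sun–planet mesh: 37·(1−37/126) = −26·(ω_p−ω_arm)  ⇒  ω_p−ω_arm = -3293/3276
ω_p = 37/126 − 3293/3276 = -37/52
scale: ω_p = -37/52 × 1307 rpm = -929.9808 rpm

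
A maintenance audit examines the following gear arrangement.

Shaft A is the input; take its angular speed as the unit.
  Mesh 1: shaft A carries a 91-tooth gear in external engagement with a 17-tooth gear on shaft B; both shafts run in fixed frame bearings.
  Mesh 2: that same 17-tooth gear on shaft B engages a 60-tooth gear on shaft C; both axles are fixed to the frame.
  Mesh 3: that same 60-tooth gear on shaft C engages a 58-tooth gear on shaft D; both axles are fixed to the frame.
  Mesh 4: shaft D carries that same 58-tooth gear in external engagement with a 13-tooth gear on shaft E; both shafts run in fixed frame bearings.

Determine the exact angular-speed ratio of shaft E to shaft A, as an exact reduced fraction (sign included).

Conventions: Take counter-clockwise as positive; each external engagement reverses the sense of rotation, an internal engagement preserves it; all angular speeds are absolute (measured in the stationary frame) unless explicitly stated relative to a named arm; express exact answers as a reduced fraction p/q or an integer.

7

class = fixed-axis compound train [4 meshes; 4 ratios multiply, 4 sense flips]
mesh 1 [91T→17T]: running ratio 91/17, sense −
mesh 2 [17T→60T]: running ratio 91/60, sense +
mesh 3 [60T→58T]: running ratio 91/58, sense −
mesh 4 [58T→13T]: running ratio 7, sense +
ω_out/ω_in = 7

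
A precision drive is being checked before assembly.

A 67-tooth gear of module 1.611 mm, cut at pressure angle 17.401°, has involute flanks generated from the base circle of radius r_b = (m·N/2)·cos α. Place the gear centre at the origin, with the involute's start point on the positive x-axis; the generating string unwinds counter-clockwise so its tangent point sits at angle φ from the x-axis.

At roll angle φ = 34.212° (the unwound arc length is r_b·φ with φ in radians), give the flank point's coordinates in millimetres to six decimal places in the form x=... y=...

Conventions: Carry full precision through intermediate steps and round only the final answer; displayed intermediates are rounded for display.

single-mesh involute tooth geometry (67T wheel at module 1.611)
pitch radius r_p = m·N/2 = 1.611·67/2 = 53.968500
base radius r_b = r_p·cos α = 53.968500·cos 17.401° = 51.498637
roll angle φ = 34.212° = 0.59711204 rad
x = r_b·(cos φ + φ·sin φ) = 59.877106
y = r_b·(sin φ − φ·cos φ) = 3.525963

x=59.877106 y=3.525963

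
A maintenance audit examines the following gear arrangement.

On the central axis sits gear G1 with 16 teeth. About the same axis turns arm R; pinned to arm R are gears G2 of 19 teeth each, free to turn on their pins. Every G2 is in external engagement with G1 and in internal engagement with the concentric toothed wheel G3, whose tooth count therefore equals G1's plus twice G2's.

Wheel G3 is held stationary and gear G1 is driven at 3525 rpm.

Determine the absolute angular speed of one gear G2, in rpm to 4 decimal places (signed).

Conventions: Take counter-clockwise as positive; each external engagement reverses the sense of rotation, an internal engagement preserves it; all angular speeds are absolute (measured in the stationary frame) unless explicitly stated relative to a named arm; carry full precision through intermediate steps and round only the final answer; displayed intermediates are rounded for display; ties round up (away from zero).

-1484.2105 rpm

topology: planetary set — G1 16T / G2 19T / G3 54T, arm = carrier (Willis)
normalise by the input: solve with ω_sun = 1, then scale by 3525 rpm
ring teeth: 16 + 2·19 = 54
16(ω_sun−ω_arm) = −54(ω_ring−ω_arm),  ω_ring = 0, ω_sun = 1
16(1−ω_arm) = −54(0−ω_arm)  ⇒  70·ω_arm = 16  ⇒  ω_arm = 8/35
sun–planet mesh: 16·(1−8/35) = −19·(ω_p−ω_arm)  ⇒  ω_p−ω_arm = -432/665
ω_p = 8/35 − 432/665 = -8/19
scale: ω_p = -8/19 × 3525 rpm = -1484.2105 rpm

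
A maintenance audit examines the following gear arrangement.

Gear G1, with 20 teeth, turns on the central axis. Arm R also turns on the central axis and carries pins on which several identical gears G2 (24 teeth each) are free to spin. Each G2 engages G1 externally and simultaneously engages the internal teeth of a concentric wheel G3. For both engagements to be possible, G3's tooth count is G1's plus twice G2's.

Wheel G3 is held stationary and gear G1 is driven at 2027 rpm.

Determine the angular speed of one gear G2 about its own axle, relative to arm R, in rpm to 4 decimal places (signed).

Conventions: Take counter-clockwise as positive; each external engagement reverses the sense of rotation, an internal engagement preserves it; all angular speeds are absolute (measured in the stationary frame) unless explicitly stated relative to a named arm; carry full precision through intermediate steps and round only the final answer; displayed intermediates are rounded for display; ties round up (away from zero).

-1305.2652 rpm

recognized (axles ride arm R): planetary set, 20/24/68 teeth
normalise by the input: solve with ω_sun = 1, then scale by 2027 rpm
ring teeth: 20 + 2·24 = 68
20(ω_sun−ω_arm) = −68(ω_ring−ω_arm),  ω_ring = 0, ω_sun = 1
20(1−ω_arm) = −68(0−ω_arm)  ⇒  88·ω_arm = 20  ⇒  ω_arm = 5/22
sun–planet mesh: 20·(1−5/22) = −24·(ω_p−ω_arm)  ⇒  ω_p−ω_arm = -85/132
scale: ω_p−ω_arm = -85/132 × 2027 rpm = -1305.2652 rpm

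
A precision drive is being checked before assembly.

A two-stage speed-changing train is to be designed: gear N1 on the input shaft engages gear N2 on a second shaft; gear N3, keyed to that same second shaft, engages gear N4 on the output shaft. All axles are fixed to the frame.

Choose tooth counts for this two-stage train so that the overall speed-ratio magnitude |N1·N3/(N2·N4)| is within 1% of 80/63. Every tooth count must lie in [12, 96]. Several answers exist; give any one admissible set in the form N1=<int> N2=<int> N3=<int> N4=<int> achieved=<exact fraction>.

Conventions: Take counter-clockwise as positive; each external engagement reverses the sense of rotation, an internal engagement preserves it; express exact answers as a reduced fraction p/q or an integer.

N1=16 N2=12 N3=20 N4=21 achieved=80/63

topology: fixed-axis compound train — 2 stages, target 80/63
target = 80/63 in lowest terms: an exact hit needs N1·N3 = k·80 and N2·N4 = k·63 for one integer k, every count in [12, 96]; additionally prefer no 1:1 stage (N1 ≠ N2, N3 ≠ N4)
k = 1…3: no 1:1-free in-range split of k·80 and k·63 into factor pairs; take k = 4
k = 4: N1·N3 = 320 = 16·20, N2·N4 = 252 = 12·21
achieved = 16·20/(12·21) = 80/63; |achieved − target| = 0 ≤ 4/315 ✓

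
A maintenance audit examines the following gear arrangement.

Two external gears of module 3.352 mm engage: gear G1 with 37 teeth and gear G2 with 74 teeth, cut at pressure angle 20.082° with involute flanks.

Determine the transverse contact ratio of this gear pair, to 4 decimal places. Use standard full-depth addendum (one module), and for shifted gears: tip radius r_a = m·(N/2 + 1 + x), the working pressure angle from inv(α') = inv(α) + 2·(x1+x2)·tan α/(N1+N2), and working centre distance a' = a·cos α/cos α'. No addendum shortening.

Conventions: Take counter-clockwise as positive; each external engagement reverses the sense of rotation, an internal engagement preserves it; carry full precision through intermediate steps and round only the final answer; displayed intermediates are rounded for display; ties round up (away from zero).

1.7523

recognized (one external pair, fixed centres): single-mesh tooth geometry, m = 3.352, N1 = 37, N2 = 74
base radii: r_b1 = 58.241805, r_b2 = 116.483610
tip radii: r_a1 = 65.364000, r_a2 = 127.376000
no profile shift: α' = α, a' = a
action lengths: √(r_a1²−r_b1²) = 29.670603, √(r_a2²−r_b2²) = 51.538471
base pitch p_b = π·m·cos α = 9.890380
CR = (29.670603 + 51.538471 − 186.036000·sin 20.08200°)/9.890380 = 1.752297
contact ratio ≈ 1.7523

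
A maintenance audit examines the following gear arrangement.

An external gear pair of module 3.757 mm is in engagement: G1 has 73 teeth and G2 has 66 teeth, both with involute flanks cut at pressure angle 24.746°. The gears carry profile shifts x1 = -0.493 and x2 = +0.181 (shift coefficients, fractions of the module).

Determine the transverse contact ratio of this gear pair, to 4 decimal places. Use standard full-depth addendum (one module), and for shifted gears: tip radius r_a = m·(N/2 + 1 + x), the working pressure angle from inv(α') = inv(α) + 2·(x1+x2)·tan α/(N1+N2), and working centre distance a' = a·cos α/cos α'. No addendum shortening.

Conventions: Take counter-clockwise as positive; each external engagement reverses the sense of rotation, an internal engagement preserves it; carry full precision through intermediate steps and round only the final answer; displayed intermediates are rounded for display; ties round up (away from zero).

topology: single-mesh involute geometry — m = 3.757, 73T/66T pair
base radii: r_b1 = 124.538135, r_b2 = 112.596122
tip radii: r_a1 = 139.035299, r_a2 = 128.418017
inv(α') = inv(24.746°) + 2·(-0.493+0.181)·tan α/(73+66) = 0.02695332  ⇒  α' = 24.17307°
a' = a·cos α / cos α' = 261.1115·cos 24.746°/cos 24.17307° = 259.926509
action lengths: √(r_a1²−r_b1²) = 61.814782, √(r_a2²−r_b2²) = 61.751926
base pitch p_b = π·m·cos α = 10.719126
CR = (61.814782 + 61.751926 − 259.926509·sin 24.17307°)/10.719126 = 1.597920
contact ratio ≈ 1.5979

1.5979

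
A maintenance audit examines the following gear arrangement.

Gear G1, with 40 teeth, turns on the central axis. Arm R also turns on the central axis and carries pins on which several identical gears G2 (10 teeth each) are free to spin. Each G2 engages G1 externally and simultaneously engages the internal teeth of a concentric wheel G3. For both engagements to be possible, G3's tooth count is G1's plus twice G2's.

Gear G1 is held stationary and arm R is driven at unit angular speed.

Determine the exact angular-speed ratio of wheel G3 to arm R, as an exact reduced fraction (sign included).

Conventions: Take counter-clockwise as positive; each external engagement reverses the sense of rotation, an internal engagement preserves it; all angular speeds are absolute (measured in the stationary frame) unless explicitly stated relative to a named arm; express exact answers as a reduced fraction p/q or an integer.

5/3

class = planetary set [G3 = 40+2·10 = 60; Willis about the carrier]
ring teeth: 40 + 2·10 = 60
40(ω_sun−ω_arm) = −60(ω_ring−ω_arm),  ω_sun = 0, ω_arm = 1
ω_ring = 1 − (40/60)(0−1) = 5/3
ω_out/ω_in = 5/3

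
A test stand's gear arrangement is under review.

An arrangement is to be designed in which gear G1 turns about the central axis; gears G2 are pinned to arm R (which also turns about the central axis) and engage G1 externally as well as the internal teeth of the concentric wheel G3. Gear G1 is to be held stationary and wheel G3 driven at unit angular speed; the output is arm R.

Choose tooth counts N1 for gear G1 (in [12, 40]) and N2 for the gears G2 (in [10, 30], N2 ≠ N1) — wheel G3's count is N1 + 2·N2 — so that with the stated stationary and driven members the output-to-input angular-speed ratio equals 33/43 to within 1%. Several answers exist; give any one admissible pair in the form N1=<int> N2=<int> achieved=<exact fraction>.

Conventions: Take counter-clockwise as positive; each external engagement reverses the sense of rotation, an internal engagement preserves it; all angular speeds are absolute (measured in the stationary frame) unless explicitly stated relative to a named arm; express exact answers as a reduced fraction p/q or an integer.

design class (target 33/43): planetary set
Willis with ω_sun = 0: ω_arm/ω_ring = N3/(N1+N3); set equal to 33/43  ⇒  N3/N1 = (33/43)/(1 − 33/43) = 33/10
N3 = N1 + 2·N2  ⇒  N2/N1 = (N3/N1 − 1)/2 = (33/10 − 1)/2 = 23/20
smallest multiple with N1 ≥ 12 and N2 ≥ 10: k = 1  ⇒  N1 = 1·20 = 20, N2 = 1·23 = 23 (N1 ≤ 40, N2 ≤ 30, N2 ≠ N1 ✓), N3 = 20 + 2·23 = 66
check: N3/(N1+N3) with N1 = 20, N3 = 66 gives 33/43; |achieved − target| = 0 ≤ 33/4300 ✓

N1=20 N2=23 achieved=33/43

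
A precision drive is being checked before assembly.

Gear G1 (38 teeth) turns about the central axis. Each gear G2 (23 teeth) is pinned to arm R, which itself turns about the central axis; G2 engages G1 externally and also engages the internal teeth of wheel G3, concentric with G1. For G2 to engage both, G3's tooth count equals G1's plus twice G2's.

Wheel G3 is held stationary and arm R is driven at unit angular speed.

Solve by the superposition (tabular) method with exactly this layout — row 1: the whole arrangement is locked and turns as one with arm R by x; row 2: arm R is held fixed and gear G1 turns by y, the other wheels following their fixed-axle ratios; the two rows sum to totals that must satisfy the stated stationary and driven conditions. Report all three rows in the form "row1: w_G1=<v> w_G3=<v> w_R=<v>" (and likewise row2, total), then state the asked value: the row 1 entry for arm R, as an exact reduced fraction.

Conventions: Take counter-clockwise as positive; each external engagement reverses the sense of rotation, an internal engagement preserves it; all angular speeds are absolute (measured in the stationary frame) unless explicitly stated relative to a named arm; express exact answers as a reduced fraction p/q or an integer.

row1: w_G1=1 w_G3=1 w_R=1
row2: w_G1=42/19 w_G3=-1 w_R=0
total: w_G1=61/19 w_G3=0 w_R=1
asked value: 1

recognized (axles ride arm R): planetary set, 38/23/84 teeth
row 1 — lock + rotate with arm: ω_sun = ω_ring = ω_arm = x
row 2: sun turns y, ring = −(38/84)·y, arm 0
boundary: total ω_ring = x − (38/84)·y = 0 and total ω_arm = x = 1  ⇒  y = 42/19, x = 1
row 2 ring = −(38/84)·42/19 = -1
totals (row 1 + row 2): sun 1 + 42/19 = 61/19, ring 1 + (-1) = 0, arm 1 + 0 = 1
asked cell (row1, arm) = 1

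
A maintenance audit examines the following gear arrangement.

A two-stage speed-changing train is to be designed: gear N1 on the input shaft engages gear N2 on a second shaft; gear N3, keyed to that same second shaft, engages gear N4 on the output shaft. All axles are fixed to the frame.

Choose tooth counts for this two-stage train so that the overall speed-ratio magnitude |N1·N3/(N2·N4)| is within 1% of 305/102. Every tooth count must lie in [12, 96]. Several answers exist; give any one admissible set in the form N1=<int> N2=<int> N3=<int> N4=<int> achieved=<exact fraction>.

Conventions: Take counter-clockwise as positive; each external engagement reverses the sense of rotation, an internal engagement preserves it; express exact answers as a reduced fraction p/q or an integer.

2-stage fixed-axis compound train for ratio 305/102
target = 305/102 in lowest terms: an exact hit needs N1·N3 = k·305 and N2·N4 = k·102 for one integer k, every count in [12, 96]; additionally prefer no 1:1 stage (N1 ≠ N2, N3 ≠ N4)
k = 1…2: no 1:1-free in-range split of k·305 and k·102 into factor pairs; take k = 3
k = 3: N1·N3 = 915 = 15·61, N2·N4 = 306 = 17·18
achieved = 15·61/(17·18) = 305/102; |achieved − target| = 0 ≤ 61/2040 ✓

N1=15 N2=17 N3=61 N4=18 achieved=305/102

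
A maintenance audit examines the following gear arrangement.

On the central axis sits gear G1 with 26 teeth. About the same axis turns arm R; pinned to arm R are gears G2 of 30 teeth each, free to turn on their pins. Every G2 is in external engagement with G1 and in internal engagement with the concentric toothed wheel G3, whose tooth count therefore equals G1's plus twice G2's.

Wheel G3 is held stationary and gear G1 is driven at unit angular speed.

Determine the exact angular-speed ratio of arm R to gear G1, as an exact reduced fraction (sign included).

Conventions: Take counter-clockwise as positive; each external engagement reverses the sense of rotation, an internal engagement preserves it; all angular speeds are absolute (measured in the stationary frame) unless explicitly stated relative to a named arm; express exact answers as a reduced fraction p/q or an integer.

13/56

class = planetary set [G3 = 26+2·30 = 86; Willis about the carrier]
ring teeth: 26 + 2·30 = 86
26(ω_sun−ω_arm) = −86(ω_ring−ω_arm),  ω_ring = 0, ω_sun = 1
26(1−ω_arm) = −86(0−ω_arm)  ⇒  112·ω_arm = 26  ⇒  ω_arm = 13/56
ω_out/ω_in = 13/56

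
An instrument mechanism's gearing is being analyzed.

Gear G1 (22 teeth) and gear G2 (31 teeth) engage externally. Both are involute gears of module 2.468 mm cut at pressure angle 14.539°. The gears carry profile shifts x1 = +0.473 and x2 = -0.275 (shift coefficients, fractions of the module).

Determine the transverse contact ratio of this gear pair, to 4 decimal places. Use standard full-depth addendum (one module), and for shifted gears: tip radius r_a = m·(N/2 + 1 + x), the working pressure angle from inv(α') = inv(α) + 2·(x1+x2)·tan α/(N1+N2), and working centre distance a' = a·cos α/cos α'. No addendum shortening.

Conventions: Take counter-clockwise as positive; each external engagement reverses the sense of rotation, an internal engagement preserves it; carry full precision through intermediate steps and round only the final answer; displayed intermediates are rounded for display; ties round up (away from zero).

1.7444

class = single-mesh tooth geometry [involute pair 22T × 31T, m = 2.468]
base radii: r_b1 = 26.278639, r_b2 = 37.028992
tip radii: r_a1 = 30.783364, r_a2 = 40.043300
inv(α') = inv(14.539°) + 2·(+0.473-0.275)·tan α/(22+31) = 0.00752824  ⇒  α' = 16.02472°
a' = a·cos α / cos α' = 65.4020·cos 14.539°/cos 16.02472° = 65.867047
action lengths: √(r_a1²−r_b1²) = 16.032736, √(r_a2²−r_b2²) = 15.242036
base pitch p_b = π·m·cos α = 7.505162
CR = (16.032736 + 15.242036 − 65.867047·sin 16.02472°)/7.505162 = 1.744405
contact ratio ≈ 1.7444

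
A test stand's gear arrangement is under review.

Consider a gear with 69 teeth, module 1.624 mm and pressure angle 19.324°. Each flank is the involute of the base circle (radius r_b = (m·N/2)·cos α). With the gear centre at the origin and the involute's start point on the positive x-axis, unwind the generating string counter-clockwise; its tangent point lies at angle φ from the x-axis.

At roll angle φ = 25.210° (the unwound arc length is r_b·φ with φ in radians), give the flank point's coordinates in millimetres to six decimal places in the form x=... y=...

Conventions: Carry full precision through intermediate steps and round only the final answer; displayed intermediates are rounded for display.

class = single-mesh tooth geometry [base-circle involute, m = 1.624, 69T]
pitch radius r_p = m·N/2 = 1.624·69/2 = 56.028000
base radius r_b = r_p·cos α = 56.028000·cos 19.324° = 52.871518
roll angle φ = 25.210° = 0.43999750 rad
x = r_b·(cos φ + φ·sin φ) = 57.744371
y = r_b·(sin φ − φ·cos φ) = 1.472380

x=57.744371 y=1.472380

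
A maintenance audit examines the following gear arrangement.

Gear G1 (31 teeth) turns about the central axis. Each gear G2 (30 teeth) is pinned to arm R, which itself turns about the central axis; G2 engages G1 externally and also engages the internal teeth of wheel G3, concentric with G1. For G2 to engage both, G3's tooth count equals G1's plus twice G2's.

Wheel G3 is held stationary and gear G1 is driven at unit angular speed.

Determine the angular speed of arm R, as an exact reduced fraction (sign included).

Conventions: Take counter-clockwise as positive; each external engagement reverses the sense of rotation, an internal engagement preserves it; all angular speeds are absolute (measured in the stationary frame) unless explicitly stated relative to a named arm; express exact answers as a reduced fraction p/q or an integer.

class = planetary set [G3 = 31+2·30 = 91; Willis about the carrier]
ring teeth: 31 + 2·30 = 91
31(ω_sun−ω_arm) = −91(ω_ring−ω_arm),  ω_ring = 0, ω_sun = 1
31(1−ω_arm) = −91(0−ω_arm)  ⇒  122·ω_arm = 31  ⇒  ω_arm = 31/122
exact speed ratio = 31/122

31/122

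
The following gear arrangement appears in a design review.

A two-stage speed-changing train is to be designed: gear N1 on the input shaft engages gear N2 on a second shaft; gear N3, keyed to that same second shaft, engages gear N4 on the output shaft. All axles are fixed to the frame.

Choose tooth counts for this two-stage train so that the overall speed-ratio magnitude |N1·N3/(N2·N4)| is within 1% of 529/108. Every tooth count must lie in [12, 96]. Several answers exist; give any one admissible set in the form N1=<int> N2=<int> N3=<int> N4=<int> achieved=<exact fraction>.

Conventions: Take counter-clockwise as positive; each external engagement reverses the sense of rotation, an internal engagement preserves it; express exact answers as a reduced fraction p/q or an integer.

N1=23 N2=12 N3=46 N4=18 achieved=529/108

class = fixed-axis compound train [2-stage, 529/108 wanted]
target = 529/108 in lowest terms: an exact hit needs N1·N3 = k·529 and N2·N4 = k·108 for one integer k, every count in [12, 96]; additionally prefer no 1:1 stage (N1 ≠ N2, N3 ≠ N4)
k = 1: no 1:1-free in-range split of k·529 and k·108 into factor pairs; take k = 2
k = 2: N1·N3 = 1058 = 23·46, N2·N4 = 216 = 12·18
achieved = 23·46/(12·18) = 529/108; |achieved − target| = 0 ≤ 529/10800 ✓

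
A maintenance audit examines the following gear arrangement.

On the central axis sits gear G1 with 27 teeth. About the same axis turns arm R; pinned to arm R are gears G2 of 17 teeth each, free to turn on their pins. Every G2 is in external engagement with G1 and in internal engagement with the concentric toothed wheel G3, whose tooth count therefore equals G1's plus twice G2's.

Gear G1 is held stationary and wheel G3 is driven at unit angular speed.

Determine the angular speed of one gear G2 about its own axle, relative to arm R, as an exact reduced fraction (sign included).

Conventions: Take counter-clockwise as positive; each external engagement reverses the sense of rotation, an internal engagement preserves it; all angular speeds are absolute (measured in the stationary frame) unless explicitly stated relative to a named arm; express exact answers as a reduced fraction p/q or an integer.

1647/1496

topology: planetary set — G1 27T / G2 17T / G3 61T, arm = carrier (Willis)
ring teeth: 27 + 2·17 = 61
27(ω_sun−ω_arm) = −61(ω_ring−ω_arm),  ω_sun = 0, ω_ring = 1
27(0−ω_arm) = −61(1−ω_arm)  ⇒  88·ω_arm = 61  ⇒  ω_arm = 61/88
sun–planet mesh: 27·(0−61/88) = −17·(ω_p−ω_arm)  ⇒  ω_p−ω_arm = 1647/1496
exact speed ratio = 1647/1496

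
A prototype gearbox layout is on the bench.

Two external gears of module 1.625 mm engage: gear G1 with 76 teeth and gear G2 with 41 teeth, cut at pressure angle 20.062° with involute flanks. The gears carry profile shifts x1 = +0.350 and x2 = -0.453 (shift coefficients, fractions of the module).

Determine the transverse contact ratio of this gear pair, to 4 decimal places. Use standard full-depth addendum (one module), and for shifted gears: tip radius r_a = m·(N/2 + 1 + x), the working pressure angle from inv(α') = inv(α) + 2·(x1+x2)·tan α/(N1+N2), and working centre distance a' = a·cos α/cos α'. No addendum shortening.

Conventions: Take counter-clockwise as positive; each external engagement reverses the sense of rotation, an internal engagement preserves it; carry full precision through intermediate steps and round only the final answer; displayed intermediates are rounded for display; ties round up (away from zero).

topology: single-mesh involute geometry — m = 1.625, 76T/41T pair
base radii: r_b1 = 58.003132, r_b2 = 31.291163
tip radii: r_a1 = 63.943750, r_a2 = 34.201375
inv(α') = inv(20.062°) + 2·(+0.350-0.453)·tan α/(76+41) = 0.01440522  ⇒  α' = 19.78153°
a' = a·cos α / cos α' = 95.0625·cos 20.062°/cos 19.78153° = 94.893998
action lengths: √(r_a1²−r_b1²) = 26.915421, √(r_a2²−r_b2²) = 13.805693
base pitch p_b = π·m·cos α = 4.795321
CR = (26.915421 + 13.805693 − 94.893998·sin 19.78153°)/4.795321 = 1.794603
contact ratio ≈ 1.7946

1.7946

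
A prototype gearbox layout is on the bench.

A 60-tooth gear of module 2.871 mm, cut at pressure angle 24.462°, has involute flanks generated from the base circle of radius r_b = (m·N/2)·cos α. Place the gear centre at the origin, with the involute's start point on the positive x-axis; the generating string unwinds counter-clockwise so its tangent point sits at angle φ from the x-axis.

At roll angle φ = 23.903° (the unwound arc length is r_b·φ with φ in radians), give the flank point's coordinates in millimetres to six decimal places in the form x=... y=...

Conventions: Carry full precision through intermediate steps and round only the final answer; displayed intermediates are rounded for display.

class = single-mesh tooth geometry [base-circle involute, m = 2.871, 60T]
pitch radius r_p = m·N/2 = 2.871·60/2 = 86.130000
base radius r_b = r_p·cos α = 86.130000·cos 24.462° = 78.398636
roll angle φ = 23.903° = 0.41718605 rad
x = r_b·(cos φ + φ·sin φ) = 84.927057
y = r_b·(sin φ − φ·cos φ) = 1.864657

x=84.927057 y=1.864657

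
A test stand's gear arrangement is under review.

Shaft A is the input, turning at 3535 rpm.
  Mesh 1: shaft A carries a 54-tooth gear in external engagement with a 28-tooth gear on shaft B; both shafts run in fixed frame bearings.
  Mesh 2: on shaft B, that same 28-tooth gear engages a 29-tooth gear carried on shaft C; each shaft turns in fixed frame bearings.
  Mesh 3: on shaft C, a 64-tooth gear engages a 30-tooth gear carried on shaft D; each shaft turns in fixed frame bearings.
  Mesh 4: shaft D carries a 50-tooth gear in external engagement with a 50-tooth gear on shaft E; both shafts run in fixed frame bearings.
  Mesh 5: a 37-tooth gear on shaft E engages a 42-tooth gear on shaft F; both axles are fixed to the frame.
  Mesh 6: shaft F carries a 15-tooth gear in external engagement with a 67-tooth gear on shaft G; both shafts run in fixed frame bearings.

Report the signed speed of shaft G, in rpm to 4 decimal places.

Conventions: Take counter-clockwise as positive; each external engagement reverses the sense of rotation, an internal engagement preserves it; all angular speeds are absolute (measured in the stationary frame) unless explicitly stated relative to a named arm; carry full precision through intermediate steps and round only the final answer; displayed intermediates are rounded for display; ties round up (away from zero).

6-mesh fixed-axis compound train (all bearings frame-fixed)
mesh 1 [54T→28T]: ω = 3535.0000×54/28 = 6817.5000 rpm, sense flips to −
mesh 2 [28T→29T]: ω = 6817.5000×28/29 = 6582.4138 rpm, sense flips to +
mesh 3 [64T→30T]: ω = 6582.4138×64/30 = 14042.4828 rpm, sense flips to −
mesh 4 [50T→50T]: ω = 14042.4828×50/50 = 14042.4828 rpm, sense flips to +
mesh 5 [37T→42T]: ω = 14042.4828×37/42 = 12370.7586 rpm, sense flips to −
mesh 6 [15T→67T]: ω = 12370.7586×15/67 = 2769.5728 rpm, sense flips to +
signed output speed = +2769.5728 rpm

+2769.5728 rpm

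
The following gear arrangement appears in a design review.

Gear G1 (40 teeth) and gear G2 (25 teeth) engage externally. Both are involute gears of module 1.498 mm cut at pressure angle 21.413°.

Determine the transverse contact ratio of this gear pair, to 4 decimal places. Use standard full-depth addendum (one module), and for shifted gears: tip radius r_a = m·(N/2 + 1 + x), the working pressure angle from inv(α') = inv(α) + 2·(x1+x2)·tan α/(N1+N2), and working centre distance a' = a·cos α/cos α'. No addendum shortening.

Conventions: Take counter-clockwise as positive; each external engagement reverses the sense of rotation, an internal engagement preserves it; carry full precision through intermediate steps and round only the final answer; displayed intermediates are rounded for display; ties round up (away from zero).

1.6033

single-mesh involute tooth geometry (40T engaging 25T at module 1.498)
base radii: r_b1 = 27.891951, r_b2 = 17.432469
tip radii: r_a1 = 31.458000, r_a2 = 20.223000
no profile shift: α' = α, a' = a
action lengths: √(r_a1²−r_b1²) = 14.548018, √(r_a2²−r_b2²) = 10.250792
base pitch p_b = π·m·cos α = 4.381257
CR = (14.548018 + 10.250792 − 48.685000·sin 21.41300°)/4.381257 = 1.603307
contact ratio ≈ 1.6033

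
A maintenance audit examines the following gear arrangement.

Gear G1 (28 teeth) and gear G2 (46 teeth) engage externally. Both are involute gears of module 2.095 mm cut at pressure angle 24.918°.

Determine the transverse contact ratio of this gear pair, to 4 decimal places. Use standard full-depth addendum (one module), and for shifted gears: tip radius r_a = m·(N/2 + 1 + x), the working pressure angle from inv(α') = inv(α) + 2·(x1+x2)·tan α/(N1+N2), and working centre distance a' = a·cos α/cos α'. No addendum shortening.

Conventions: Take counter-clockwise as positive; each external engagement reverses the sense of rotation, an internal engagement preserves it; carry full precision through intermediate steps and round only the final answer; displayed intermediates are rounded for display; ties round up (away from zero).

class = single-mesh tooth geometry [involute pair 28T × 46T, m = 2.095]
base radii: r_b1 = 26.599720, r_b2 = 43.699540
tip radii: r_a1 = 31.425000, r_a2 = 50.280000
no profile shift: α' = α, a' = a
action lengths: √(r_a1²−r_b1²) = 16.732768, √(r_a2²−r_b2²) = 24.868225
base pitch p_b = π·m·cos α = 5.968963
CR = (16.732768 + 24.868225 − 77.515000·sin 24.91800°)/5.968963 = 1.498135
contact ratio ≈ 1.4981

1.4981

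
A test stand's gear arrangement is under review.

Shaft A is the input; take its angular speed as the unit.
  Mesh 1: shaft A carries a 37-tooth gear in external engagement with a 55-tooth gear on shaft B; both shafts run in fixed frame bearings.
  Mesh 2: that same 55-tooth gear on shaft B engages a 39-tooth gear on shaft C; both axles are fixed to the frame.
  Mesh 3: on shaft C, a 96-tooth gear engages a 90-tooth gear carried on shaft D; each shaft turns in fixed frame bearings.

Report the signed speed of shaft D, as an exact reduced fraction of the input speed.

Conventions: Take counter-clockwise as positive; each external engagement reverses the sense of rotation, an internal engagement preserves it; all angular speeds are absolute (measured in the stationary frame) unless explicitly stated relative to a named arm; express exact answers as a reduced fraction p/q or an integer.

-592/585

3-mesh fixed-axis compound train (all bearings frame-fixed)
mesh 1 [37T→55T]: |ω|/ω_in = 1×37/55 = 37/55, sense flips to −
mesh 2 [55T→39T]: |ω|/ω_in = (37/55)×55/39 = 37/39, sense flips to +
mesh 3 [96T→90T]: |ω|/ω_in = (37/39)×96/90 = 592/585, sense flips to −
signed output speed (× input speed) = -592/585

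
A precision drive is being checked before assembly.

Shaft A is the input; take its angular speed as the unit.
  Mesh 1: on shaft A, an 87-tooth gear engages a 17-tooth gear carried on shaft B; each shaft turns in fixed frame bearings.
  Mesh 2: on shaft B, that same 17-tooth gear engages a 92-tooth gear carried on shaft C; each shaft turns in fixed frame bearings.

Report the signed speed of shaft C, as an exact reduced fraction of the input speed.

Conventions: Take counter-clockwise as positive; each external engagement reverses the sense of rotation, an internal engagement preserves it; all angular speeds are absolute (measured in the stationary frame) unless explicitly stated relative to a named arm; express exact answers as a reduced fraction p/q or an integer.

87/92

2-mesh fixed-axis compound train (all bearings frame-fixed)
mesh 1 [87T→17T]: |ω|/ω_in = 1×87/17 = 87/17, sense flips to −
mesh 2 [17T→92T]: |ω|/ω_in = (87/17)×17/92 = 87/92, sense flips to +
signed output speed (× input speed) = 87/92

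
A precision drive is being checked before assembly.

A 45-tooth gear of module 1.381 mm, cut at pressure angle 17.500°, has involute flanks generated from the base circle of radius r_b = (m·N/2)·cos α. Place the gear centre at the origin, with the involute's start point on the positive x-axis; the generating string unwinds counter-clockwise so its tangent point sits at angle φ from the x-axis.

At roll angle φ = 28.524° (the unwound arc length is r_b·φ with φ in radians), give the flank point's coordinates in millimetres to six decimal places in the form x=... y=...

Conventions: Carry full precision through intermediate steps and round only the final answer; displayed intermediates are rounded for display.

topology: single-mesh involute geometry — m = 1.381, N = 45
pitch radius r_p = m·N/2 = 1.381·45/2 = 31.072500
base radius r_b = r_p·cos α = 31.072500·cos 17.500° = 29.634370
roll angle φ = 28.524° = 0.49783772 rad
x = r_b·(cos φ + φ·sin φ) = 33.082271
y = r_b·(sin φ − φ·cos φ) = 1.188874

x=33.082271 y=1.188874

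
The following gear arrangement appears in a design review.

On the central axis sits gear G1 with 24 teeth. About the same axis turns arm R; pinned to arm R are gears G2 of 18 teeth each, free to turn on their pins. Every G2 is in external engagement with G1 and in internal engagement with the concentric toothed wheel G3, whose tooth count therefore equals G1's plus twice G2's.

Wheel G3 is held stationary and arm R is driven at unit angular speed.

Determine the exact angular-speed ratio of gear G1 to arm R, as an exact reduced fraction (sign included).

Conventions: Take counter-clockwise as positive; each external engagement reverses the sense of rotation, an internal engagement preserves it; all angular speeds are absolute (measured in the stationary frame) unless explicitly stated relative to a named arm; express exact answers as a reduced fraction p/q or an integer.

7/2

recognized (axles ride arm R): planetary set, 24/18/60 teeth
ring teeth: 24 + 2·18 = 60
24(ω_sun−ω_arm) = −60(ω_ring−ω_arm),  ω_ring = 0, ω_arm = 1
ω_sun = 1 − (60/24)(0−1) = 7/2
ω_out/ω_in = 7/2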